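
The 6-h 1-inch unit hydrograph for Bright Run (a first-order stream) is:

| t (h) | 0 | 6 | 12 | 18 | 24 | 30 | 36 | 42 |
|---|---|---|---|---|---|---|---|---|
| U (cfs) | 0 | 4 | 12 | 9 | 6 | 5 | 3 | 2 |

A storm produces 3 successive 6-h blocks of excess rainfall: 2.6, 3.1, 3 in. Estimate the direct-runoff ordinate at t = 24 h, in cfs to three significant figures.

By discrete convolution, Q_j = Σ (P_i / 1 in) · U_{j−i}.
At t = 24 h (j=4): Q = (2.6/1)·6 + (3.1/1)·9 + (3/1)·12 = 79.5 cfs.

Q ≈ 79.5 cfs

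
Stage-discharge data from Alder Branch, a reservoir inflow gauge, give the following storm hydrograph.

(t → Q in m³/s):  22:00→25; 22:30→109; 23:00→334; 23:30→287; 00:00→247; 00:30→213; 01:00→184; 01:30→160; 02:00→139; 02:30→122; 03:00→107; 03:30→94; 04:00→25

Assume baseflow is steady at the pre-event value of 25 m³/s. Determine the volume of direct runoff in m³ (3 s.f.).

Direct-runoff ordinates (Q − Q_b): 0.0, 84.0, 309.0, 262.0, 222.0, 188.0, 159.0, 135.0, 114.0, 97.0, 82.0, 69.0, 0.0 m³/s.
ΣQ_DR = 1721 m³/s.
With Δt = 0.5 h = 1800 s, V = ΣQ_DR · Δt = 1721 × 1800 = 3.10 × 10^6 m³.

V ≈ 3.10 × 10^6 m³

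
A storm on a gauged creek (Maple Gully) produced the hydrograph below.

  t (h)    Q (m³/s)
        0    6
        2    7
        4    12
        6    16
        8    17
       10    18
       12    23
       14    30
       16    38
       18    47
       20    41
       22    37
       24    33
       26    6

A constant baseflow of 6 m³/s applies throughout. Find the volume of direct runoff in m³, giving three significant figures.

V ≈ 1.78 × 10^6 m³

Direct-runoff ordinates (Q − Q_b): 0.0, 1.0, 6.0, 10.0, 11.0, 12.0, 17.0, 24.0, 32.0, 41.0, 35.0, 31.0, 27.0, 0.0 m³/s.
ΣQ_DR = 247.0 m³/s.
With Δt = 2 h = 7200 s, V = ΣQ_DR · Δt = 247.0 × 7200 = 1.78 × 10^6 m³.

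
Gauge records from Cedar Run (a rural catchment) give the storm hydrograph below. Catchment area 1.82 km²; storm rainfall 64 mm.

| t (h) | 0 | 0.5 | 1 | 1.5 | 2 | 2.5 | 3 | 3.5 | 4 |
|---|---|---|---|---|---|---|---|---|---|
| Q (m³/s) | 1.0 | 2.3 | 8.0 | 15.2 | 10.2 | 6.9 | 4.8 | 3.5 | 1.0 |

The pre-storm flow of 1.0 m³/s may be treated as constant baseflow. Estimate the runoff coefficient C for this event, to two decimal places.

C ≈ 0.68

ΣQ_DR = 43.90 m³/s; V = ΣQ_DR·Δt = 79020 m³.
Runoff depth d = V / A = 43.42 mm.
C = d / P = 43.42 / 64 = 0.68.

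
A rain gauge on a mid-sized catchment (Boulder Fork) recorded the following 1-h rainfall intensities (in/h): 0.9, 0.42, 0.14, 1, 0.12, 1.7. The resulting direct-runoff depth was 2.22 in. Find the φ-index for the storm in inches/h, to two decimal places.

φ ≈ 0.46 in/h

Only the 3 blocks with intensity above φ contribute runoff: 0.9, 1, 1.7 in/h.
Σ(I−φ)·Δt = d  ⇒  (0.9+1+1.7 − 3φ)·1 = 2.22
φ = (3.600 − 2.22/1) / 3 = 0.46 in/h.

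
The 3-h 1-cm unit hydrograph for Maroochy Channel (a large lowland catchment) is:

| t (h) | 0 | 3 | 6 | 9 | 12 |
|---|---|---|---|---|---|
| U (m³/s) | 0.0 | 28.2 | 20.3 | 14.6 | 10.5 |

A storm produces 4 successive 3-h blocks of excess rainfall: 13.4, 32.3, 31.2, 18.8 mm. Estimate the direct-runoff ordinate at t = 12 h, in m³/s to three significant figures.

Q ≈ 178 m³/s

By discrete convolution, Q_j = Σ (P_i / 10 mm) · U_{j−i}.
At t = 12 h (j=4): Q = (13.4/10)·10.5 + (32.3/10)·14.6 + (31.2/10)·20.3 + (18.8/10)·28.2 = 178 m³/s.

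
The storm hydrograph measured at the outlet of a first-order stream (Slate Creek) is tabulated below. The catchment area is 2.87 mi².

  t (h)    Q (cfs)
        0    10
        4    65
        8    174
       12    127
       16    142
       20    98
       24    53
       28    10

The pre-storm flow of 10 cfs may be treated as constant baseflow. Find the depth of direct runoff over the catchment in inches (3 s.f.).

Direct runoff: 0.0, 55.0, 164.0, 117.0, 132.0, 88.0, 43.0, 0.0 cfs; ΣQ_DR = 599.0 cfs.
V = ΣQ_DR · Δt = 599.0 × 14400 s = 8.626 × 10^6 ft³.
Over A = 2.87 mi², depth = V / A = 1.29 in.

d ≈ 1.29 in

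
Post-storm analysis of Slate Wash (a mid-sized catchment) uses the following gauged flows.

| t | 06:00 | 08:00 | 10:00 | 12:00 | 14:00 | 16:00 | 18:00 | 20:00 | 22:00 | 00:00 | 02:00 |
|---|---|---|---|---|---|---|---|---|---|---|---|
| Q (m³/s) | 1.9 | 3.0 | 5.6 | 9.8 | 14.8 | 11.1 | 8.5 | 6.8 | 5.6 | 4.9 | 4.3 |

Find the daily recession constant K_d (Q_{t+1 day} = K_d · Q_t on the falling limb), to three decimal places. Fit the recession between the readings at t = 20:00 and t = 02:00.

Between t = 20:00 and t = 02:00 the flow falls from 6.8 to 4.3 m³/s over 3×2 h = 6 h.
Per-interval ratio K = (4.3/6.8)^(1/3) = 0.8583; K_d = K^(24/2) = 0.160.

K_d ≈ 0.160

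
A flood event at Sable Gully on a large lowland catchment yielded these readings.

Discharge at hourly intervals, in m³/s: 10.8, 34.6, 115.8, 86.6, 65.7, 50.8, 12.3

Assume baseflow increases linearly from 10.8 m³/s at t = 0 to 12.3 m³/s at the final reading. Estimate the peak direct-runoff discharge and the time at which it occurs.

Subtracting baseflow gives direct-runoff ordinates: 0.00, 23.55, 104.50, 75.05, 53.90, 38.75, 0.00 m³/s.
The maximum is 104.50 m³/s, occurring at the reading for t = 2 h.

Q_p = 104.50 m³/s at t = 2 h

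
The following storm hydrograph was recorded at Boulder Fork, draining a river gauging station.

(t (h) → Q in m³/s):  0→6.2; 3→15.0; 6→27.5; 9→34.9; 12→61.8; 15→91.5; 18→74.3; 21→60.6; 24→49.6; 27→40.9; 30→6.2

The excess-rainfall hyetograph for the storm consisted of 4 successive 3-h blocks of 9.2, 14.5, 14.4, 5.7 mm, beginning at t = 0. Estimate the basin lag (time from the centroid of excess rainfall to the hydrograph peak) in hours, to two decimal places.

t_L ≈ 9.36 h

Centroid of excess rainfall: t_c = Σ P_i·t̄_i / ΣP_i = 5.6370 h (block centres at 1.5, 4.5, 7.5, 10.5 h).
Hydrograph peak occurs at t = 15 h, so basin lag t_L = 15 − 5.6370 = 9.36 h.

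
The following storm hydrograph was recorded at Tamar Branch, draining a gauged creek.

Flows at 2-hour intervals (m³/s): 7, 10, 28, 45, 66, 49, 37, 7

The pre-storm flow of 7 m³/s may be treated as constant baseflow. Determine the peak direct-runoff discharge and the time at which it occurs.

Q_p = 59.0 m³/s at t = 8 h

Subtracting baseflow gives direct-runoff ordinates: 0.0, 3.0, 21.0, 38.0, 59.0, 42.0, 30.0, 0.0 m³/s.
The maximum is 59.0 m³/s, occurring at the reading for t = 8 h.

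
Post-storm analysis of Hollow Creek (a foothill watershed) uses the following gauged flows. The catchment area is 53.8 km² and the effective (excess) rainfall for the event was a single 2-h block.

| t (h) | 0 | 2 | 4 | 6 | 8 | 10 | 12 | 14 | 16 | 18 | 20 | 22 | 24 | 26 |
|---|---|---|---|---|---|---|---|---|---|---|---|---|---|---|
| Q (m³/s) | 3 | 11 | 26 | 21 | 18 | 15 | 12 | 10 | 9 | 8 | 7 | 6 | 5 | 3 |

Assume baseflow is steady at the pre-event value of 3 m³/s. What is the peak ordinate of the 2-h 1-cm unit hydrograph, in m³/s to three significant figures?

U_p ≈ 15.3 m³/s

Direct runoff: 0.0, 8.0, 23.0, 18.0, 15.0, 12.0, 9.0, 7.0, 6.0, 5.0, 4.0, 3.0, 2.0, 0.0 m³/s; ΣQ_DR = 112.0 m³/s, peak = 23.0 m³/s.
Runoff depth d = ΣQ_DR·Δt / A = 112.0 × 7200 / (53.8 km²) = 14.99 mm.
The 1-cm UH is the DRH scaled by (10 mm)/d, so U_p = 23.0 × 10/14.99 = 15.3 m³/s.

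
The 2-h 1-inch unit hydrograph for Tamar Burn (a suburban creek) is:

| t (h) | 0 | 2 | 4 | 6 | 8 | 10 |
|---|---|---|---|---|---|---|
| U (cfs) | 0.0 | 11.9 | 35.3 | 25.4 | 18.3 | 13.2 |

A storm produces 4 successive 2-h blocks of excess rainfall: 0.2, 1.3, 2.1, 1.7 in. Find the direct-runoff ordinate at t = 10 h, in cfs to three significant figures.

By discrete convolution, Q_j = Σ (P_i / 1 in) · U_{j−i}.
At t = 10 h (j=5): Q = (0.2/1)·13.2 + (1.3/1)·18.3 + (2.1/1)·25.4 + (1.7/1)·35.3 = 140 cfs.

Q ≈ 140 cfs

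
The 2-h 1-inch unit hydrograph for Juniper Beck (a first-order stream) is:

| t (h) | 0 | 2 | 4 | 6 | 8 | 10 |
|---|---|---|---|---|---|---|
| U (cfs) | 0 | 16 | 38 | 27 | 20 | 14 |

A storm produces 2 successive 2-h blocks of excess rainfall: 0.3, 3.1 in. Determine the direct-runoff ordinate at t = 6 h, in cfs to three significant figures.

Q ≈ 126 cfs

By discrete convolution, Q_j = Σ (P_i / 1 in) · U_{j−i}.
At t = 6 h (j=3): Q = (0.3/1)·27 + (3.1/1)·38 = 126 cfs.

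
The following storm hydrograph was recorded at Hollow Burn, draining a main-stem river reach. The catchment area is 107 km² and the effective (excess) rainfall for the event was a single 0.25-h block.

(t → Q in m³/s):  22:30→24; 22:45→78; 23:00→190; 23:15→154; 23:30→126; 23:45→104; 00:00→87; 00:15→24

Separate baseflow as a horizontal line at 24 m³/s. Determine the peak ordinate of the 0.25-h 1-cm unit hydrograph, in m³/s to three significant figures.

U_p ≈ 332 m³/s

Direct runoff: 0.0, 54.0, 166.0, 130.0, 102.0, 80.0, 63.0, 0.0 m³/s; ΣQ_DR = 595.0 m³/s, peak = 166.0 m³/s.
Runoff depth d = ΣQ_DR·Δt / A = 595.0 × 900 / (107 km²) = 5.005 mm.
The 1-cm UH is the DRH scaled by (10 mm)/d, so U_p = 166.0 × 10/5.005 = 332 m³/s.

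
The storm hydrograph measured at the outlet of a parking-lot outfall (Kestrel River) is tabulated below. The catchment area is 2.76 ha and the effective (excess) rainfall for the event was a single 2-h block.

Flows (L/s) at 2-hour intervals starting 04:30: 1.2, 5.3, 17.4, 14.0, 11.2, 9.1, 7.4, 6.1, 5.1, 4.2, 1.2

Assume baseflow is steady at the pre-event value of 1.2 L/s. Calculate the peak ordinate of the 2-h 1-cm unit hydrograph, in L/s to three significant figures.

Direct runoff: 0.0, 4.1, 16.2, 12.8, 10.0, 7.9, 6.2, 4.9, 3.9, 3.0, 0.0 L/s; ΣQ_DR = 69.00 L/s, peak = 16.2 L/s.
Runoff depth d = ΣQ_DR·Δt / A = 69.00 × 7200 / (2.76 ha) = 18.00 mm.
The 1-cm UH is the DRH scaled by (10 mm)/d, so U_p = 16.2 × 10/18.00 = 9.00 L/s.

U_p ≈ 9.00 L/s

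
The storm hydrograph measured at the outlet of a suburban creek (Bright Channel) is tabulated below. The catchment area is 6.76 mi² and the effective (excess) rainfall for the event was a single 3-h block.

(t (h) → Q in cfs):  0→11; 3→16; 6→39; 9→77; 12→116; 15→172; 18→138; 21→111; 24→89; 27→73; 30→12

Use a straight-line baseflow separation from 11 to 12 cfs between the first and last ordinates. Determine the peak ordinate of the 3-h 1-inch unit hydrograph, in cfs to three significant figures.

Direct runoff: 0.00, 4.90, 27.80, 65.70, 104.60, 160.50, 126.40, 99.30, 77.20, 61.10, 0.00 cfs; ΣQ_DR = 727.5 cfs, peak = 160.50 cfs.
Runoff depth d = ΣQ_DR·Δt / A = 727.5 × 10800 / (6.76 mi²) = 0.5003 in.
The 1-inch UH is the DRH scaled by (1 in)/d, so U_p = 160.50 × 1/0.5003 = 321 cfs.

U_p ≈ 321 cfs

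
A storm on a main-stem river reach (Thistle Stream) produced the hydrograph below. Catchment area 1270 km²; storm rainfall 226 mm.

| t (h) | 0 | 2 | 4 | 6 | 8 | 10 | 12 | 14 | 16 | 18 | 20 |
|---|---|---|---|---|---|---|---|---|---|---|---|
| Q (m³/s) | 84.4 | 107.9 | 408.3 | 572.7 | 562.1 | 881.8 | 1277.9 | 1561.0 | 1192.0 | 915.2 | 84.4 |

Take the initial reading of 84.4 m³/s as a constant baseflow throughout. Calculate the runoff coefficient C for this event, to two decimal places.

C ≈ 0.17

ΣQ_DR = 6719 m³/s; V = ΣQ_DR·Δt = 4.838 × 10^7 m³.
Runoff depth d = V / A = 38.09 mm.
C = d / P = 38.09 / 226 = 0.17.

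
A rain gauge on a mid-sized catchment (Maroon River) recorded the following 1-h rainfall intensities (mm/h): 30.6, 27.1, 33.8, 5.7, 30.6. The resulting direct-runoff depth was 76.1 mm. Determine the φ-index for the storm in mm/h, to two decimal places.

Only the 4 blocks with intensity above φ contribute runoff: 30.6, 27.1, 33.8, 30.6 mm/h.
Σ(I−φ)·Δt = d  ⇒  (30.6+27.1+33.8+30.6 − 4φ)·1 = 76.1
φ = (122.1 − 76.1/1) / 4 = 11.50 mm/h.

φ ≈ 11.50 mm/h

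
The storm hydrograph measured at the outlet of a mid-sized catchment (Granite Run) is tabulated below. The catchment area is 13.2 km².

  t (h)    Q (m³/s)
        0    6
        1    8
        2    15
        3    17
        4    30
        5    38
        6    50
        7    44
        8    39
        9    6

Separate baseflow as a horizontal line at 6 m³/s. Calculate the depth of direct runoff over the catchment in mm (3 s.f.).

Direct runoff: 0.0, 2.0, 9.0, 11.0, 24.0, 32.0, 44.0, 38.0, 33.0, 0.0 m³/s; ΣQ_DR = 193.0 m³/s.
V = ΣQ_DR · Δt = 193.0 × 3600 s = 6.948 × 10^5 m³.
Over A = 13.2 km², depth = V / A = 52.6 mm.

d ≈ 52.6 mm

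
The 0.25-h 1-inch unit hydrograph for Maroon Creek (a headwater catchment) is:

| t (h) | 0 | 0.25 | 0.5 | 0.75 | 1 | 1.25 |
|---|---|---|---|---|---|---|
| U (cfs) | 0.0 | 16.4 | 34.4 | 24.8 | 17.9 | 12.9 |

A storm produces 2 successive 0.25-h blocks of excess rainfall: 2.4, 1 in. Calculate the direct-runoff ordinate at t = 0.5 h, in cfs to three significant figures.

Q ≈ 99.0 cfs

By discrete convolution, Q_j = Σ (P_i / 1 in) · U_{j−i}.
At t = 0.5 h (j=2): Q = (2.4/1)·34.4 + (1/1)·16.4 = 99.0 cfs.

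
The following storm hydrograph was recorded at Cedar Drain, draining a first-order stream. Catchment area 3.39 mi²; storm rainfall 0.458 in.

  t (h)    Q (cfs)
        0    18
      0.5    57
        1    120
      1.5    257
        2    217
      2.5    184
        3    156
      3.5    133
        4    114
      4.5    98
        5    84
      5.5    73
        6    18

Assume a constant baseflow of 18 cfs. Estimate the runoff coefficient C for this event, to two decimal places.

ΣQ_DR = 1295 cfs; V = ΣQ_DR·Δt = 2.331 × 10^6 ft³.
Runoff depth d = V / A = 0.2960 in.
C = d / P = 0.2960 / 0.458 = 0.65.

C ≈ 0.65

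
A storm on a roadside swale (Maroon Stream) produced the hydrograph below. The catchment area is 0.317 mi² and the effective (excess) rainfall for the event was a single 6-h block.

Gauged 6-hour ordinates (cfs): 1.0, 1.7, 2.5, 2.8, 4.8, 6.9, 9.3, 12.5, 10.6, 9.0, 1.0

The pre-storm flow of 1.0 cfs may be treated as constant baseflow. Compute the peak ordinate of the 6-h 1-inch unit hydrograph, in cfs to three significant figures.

U_p ≈ 7.67 cfs

Direct runoff: 0.0, 0.7, 1.5, 1.8, 3.8, 5.9, 8.3, 11.5, 9.6, 8.0, 0.0 cfs; ΣQ_DR = 51.10 cfs, peak = 11.5 cfs.
Runoff depth d = ΣQ_DR·Δt / A = 51.10 × 21600 / (0.317 mi²) = 1.499 in.
The 1-inch UH is the DRH scaled by (1 in)/d, so U_p = 11.5 × 1/1.499 = 7.67 cfs.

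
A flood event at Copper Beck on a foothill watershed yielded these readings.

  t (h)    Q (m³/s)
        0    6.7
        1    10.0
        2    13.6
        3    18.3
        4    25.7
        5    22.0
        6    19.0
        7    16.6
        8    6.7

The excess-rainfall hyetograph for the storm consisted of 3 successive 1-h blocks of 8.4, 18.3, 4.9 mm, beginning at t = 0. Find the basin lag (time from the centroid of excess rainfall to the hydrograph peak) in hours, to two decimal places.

Centroid of excess rainfall: t_c = Σ P_i·t̄_i / ΣP_i = 1.3892 h (block centres at 0.5, 1.5, 2.5 h).
Hydrograph peak occurs at t = 4 h, so basin lag t_L = 4 − 1.3892 = 2.61 h.

t_L ≈ 2.61 h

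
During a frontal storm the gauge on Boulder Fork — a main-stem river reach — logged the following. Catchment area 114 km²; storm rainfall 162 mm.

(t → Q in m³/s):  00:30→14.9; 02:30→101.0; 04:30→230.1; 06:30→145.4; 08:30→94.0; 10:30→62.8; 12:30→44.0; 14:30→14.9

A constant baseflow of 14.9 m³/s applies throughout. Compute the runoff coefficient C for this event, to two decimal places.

C ≈ 0.23

ΣQ_DR = 587.9 m³/s; V = ΣQ_DR·Δt = 4.233 × 10^6 m³.
Runoff depth d = V / A = 37.13 mm.
C = d / P = 37.13 / 162 = 0.23.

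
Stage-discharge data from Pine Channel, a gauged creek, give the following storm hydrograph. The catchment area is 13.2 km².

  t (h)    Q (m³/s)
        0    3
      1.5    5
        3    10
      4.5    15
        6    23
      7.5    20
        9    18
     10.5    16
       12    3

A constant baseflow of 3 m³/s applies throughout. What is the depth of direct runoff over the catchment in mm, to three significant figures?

Direct runoff: 0.0, 2.0, 7.0, 12.0, 20.0, 17.0, 15.0, 13.0, 0.0 m³/s; ΣQ_DR = 86.00 m³/s.
V = ΣQ_DR · Δt = 86.00 × 5400 s = 4.644 × 10^5 m³.
Over A = 13.2 km², depth = V / A = 35.2 mm.

d ≈ 35.2 mm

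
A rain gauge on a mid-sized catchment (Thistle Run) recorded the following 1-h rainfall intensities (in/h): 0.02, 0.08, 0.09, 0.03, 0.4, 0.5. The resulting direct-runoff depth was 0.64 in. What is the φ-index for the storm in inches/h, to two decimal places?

Only the 2 blocks with intensity above φ contribute runoff: 0.4, 0.5 in/h.
Σ(I−φ)·Δt = d  ⇒  (0.4+0.5 − 2φ)·1 = 0.64
φ = (0.9000 − 0.64/1) / 2 = 0.13 in/h.

φ ≈ 0.13 in/h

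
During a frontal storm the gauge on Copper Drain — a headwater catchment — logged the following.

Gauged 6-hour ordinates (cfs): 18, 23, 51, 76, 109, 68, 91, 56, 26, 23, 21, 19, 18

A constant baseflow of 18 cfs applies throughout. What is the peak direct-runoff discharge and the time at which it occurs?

Q_p = 91.0 cfs at t = 24 h

Subtracting baseflow gives direct-runoff ordinates: 0.0, 5.0, 33.0, 58.0, 91.0, 50.0, 73.0, 38.0, 8.0, 5.0, 3.0, 1.0, 0.0 cfs.
The maximum is 91.0 cfs, occurring at the reading for t = 24 h.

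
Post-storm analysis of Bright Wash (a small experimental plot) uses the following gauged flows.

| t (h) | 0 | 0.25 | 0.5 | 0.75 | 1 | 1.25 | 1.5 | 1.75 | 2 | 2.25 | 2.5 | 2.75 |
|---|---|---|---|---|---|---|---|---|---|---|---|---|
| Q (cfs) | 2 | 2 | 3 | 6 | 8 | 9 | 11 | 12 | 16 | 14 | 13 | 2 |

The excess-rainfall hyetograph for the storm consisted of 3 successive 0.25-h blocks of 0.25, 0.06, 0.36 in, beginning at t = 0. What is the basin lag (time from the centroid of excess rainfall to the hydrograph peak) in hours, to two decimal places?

Centroid of excess rainfall: t_c = Σ P_i·t̄_i / ΣP_i = 0.4160 h (block centres at 0.125, 0.375, 0.625 h).
Hydrograph peak occurs at t = 2 h, so basin lag t_L = 2 − 0.4160 = 1.58 h.

t_L ≈ 1.58 h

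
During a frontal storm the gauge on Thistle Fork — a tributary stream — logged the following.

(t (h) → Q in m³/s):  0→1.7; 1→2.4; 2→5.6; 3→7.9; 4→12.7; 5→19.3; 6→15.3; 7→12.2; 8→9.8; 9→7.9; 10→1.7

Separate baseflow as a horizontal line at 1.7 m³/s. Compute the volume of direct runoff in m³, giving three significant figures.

Direct-runoff ordinates (Q − Q_b): 0.0, 0.7, 3.9, 6.2, 11.0, 17.6, 13.6, 10.5, 8.1, 6.2, 0.0 m³/s.
ΣQ_DR = 77.80 m³/s.
With Δt = 1 h = 3600 s, V = ΣQ_DR · Δt = 77.80 × 3600 = 2.80 × 10^5 m³.

V ≈ 2.80 × 10^5 m³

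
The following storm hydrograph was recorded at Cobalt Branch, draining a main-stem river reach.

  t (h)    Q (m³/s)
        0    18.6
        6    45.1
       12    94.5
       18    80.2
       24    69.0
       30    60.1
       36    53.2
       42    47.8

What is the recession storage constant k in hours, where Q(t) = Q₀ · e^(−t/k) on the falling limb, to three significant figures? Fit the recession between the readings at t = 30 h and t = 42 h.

On the falling limb, Q drops from 60.1 to 47.8 m³/s between t = 30 h and t = 42 h (Δt = 12 h).
k = −Δt / ln(Q₂/Q₁) = −12 / ln(47.8/60.1) = 52.4 h.

k ≈ 52.4 h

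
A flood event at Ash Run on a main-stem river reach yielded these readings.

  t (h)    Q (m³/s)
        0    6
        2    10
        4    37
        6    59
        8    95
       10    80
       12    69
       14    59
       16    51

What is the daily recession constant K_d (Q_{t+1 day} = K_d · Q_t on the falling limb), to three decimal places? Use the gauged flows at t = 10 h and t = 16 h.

Between t = 10 h and t = 16 h the flow falls from 80 to 51 m³/s over 3×2 h = 6 h.
Per-interval ratio K = (51/80)^(1/3) = 0.8607; K_d = K^(24/2) = 0.165.

K_d ≈ 0.165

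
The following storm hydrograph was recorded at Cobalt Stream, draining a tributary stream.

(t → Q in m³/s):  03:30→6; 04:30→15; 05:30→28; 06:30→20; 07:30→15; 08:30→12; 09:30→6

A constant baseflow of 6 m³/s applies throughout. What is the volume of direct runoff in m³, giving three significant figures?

V ≈ 2.16 × 10^5 m³

Direct-runoff ordinates (Q − Q_b): 0.0, 9.0, 22.0, 14.0, 9.0, 6.0, 0.0 m³/s.
ΣQ_DR = 60.00 m³/s.
With Δt = 1 h = 3600 s, V = ΣQ_DR · Δt = 60.00 × 3600 = 2.16 × 10^5 m³.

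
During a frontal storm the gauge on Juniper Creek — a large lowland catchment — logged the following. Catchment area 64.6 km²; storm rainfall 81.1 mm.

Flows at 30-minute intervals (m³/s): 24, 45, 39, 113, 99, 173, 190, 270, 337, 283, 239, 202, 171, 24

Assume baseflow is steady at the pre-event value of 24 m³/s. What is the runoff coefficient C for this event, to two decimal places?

C ≈ 0.64

ΣQ_DR = 1873 m³/s; V = ΣQ_DR·Δt = 3.371 × 10^6 m³.
Runoff depth d = V / A = 52.19 mm.
C = d / P = 52.19 / 81.1 = 0.64.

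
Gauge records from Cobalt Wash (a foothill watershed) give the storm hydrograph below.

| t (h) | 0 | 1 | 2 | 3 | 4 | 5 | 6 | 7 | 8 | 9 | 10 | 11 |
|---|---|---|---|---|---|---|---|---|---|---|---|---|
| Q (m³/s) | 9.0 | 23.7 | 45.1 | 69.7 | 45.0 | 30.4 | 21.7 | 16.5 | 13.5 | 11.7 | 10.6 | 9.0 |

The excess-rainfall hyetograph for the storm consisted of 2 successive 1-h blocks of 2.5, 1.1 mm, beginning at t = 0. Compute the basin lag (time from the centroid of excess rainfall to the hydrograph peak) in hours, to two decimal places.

t_L ≈ 2.19 h

Centroid of excess rainfall: t_c = Σ P_i·t̄_i / ΣP_i = 0.8056 h (block centres at 0.5, 1.5 h).
Hydrograph peak occurs at t = 3 h, so basin lag t_L = 3 − 0.8056 = 2.19 h.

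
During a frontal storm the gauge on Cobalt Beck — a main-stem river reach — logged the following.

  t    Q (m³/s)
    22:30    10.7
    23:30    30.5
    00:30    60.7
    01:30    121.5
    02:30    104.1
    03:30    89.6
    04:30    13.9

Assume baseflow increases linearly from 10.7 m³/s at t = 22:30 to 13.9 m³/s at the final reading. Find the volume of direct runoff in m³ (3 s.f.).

Direct-runoff ordinates (Q − Q_b): 0.00, 19.27, 48.93, 109.20, 91.27, 76.23, 0.00 m³/s.
ΣQ_DR = 344.9 m³/s.
With Δt = 1 h = 3600 s, V = ΣQ_DR · Δt = 344.9 × 3600 = 1.24 × 10^6 m³.

V ≈ 1.24 × 10^6 m³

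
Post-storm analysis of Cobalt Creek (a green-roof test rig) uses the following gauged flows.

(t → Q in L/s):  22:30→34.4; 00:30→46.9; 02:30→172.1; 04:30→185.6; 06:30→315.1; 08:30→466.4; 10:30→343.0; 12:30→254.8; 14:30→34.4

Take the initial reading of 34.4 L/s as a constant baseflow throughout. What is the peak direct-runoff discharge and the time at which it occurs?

Q_p = 432.0 L/s at t = 08:30

Subtracting baseflow gives direct-runoff ordinates: 0.0, 12.5, 137.7, 151.2, 280.7, 432.0, 308.6, 220.4, 0.0 L/s.
The maximum is 432.0 L/s, occurring at the reading for t = 08:30.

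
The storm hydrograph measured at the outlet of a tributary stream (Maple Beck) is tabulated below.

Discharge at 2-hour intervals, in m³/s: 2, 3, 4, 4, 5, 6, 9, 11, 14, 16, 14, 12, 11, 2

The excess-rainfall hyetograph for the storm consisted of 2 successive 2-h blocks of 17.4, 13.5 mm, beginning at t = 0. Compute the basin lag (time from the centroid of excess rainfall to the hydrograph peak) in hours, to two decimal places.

Centroid of excess rainfall: t_c = Σ P_i·t̄_i / ΣP_i = 1.8738 h (block centres at 1, 3 h).
Hydrograph peak occurs at t = 18 h, so basin lag t_L = 18 − 1.8738 = 16.13 h.

t_L ≈ 16.13 h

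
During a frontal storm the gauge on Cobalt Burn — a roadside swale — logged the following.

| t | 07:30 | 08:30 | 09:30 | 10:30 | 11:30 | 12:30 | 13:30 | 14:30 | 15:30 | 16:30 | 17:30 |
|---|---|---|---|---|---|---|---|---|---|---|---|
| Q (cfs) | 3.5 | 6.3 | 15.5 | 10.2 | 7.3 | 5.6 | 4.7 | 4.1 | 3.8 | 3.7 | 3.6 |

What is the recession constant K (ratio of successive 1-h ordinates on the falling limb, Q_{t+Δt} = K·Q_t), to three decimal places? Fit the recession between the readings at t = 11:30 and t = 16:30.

Using the recession-limb readings at t = 11:30 and t = 16:30: Q falls from 7.3 to 3.7 cfs over 5 intervals.
K = (Q₂/Q₁)^(1/5) = (3.7/7.3)^(1/5) = 0.873.

K ≈ 0.873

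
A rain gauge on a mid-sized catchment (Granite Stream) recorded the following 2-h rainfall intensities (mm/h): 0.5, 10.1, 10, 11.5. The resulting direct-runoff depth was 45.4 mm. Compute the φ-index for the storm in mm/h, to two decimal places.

φ ≈ 2.97 mm/h

Only the 3 blocks with intensity above φ contribute runoff: 10.1, 10, 11.5 mm/h.
Σ(I−φ)·Δt = d  ⇒  (10.1+10+11.5 − 3φ)·2 = 45.4
φ = (31.60 − 45.4/2) / 3 = 2.97 mm/h.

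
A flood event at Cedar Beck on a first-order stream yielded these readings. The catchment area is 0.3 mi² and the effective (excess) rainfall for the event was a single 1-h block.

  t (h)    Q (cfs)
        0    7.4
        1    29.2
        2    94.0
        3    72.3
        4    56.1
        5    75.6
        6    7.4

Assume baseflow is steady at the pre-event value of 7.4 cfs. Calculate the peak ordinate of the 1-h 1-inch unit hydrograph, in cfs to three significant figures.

U_p ≈ 57.8 cfs

Direct runoff: 0.0, 21.8, 86.6, 64.9, 48.7, 68.2, 0.0 cfs; ΣQ_DR = 290.2 cfs, peak = 86.6 cfs.
Runoff depth d = ΣQ_DR·Δt / A = 290.2 × 3600 / (0.3 mi²) = 1.499 in.
The 1-inch UH is the DRH scaled by (1 in)/d, so U_p = 86.6 × 1/1.499 = 57.8 cfs.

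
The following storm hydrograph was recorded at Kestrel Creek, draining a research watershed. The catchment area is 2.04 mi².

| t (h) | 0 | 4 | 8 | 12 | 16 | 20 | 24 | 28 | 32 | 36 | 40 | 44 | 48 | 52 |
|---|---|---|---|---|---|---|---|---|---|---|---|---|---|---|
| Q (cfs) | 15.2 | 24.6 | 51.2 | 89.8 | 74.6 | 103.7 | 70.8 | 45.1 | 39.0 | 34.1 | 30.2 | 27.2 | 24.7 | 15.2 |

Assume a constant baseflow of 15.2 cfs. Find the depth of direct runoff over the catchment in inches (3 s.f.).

d ≈ 1.31 in

Direct runoff: 0.0, 9.4, 36.0, 74.6, 59.4, 88.5, 55.6, 29.9, 23.8, 18.9, 15.0, 12.0, 9.5, 0.0 cfs; ΣQ_DR = 432.6 cfs.
V = ΣQ_DR · Δt = 432.6 × 14400 s = 6.229 × 10^6 ft³.
Over A = 2.04 mi², depth = V / A = 1.31 in.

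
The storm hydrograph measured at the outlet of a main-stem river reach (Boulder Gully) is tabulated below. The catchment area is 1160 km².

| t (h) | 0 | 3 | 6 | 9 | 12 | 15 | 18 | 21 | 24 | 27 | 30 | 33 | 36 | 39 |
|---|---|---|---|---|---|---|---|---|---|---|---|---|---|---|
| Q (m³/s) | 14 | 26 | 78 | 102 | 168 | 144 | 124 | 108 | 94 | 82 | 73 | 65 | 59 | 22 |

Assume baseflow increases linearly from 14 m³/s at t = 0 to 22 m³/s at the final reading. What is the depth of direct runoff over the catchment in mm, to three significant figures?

d ≈ 8.44 mm

Direct runoff: 0.00, 11.38, 62.77, 86.15, 151.54, 126.92, 106.31, 89.69, 75.08, 62.46, 52.85, 44.23, 37.62, 0.00 m³/s; ΣQ_DR = 907.0 m³/s.
V = ΣQ_DR · Δt = 907.0 × 10800 s = 9.796 × 10^6 m³.
Over A = 1160 km², depth = V / A = 8.44 mm.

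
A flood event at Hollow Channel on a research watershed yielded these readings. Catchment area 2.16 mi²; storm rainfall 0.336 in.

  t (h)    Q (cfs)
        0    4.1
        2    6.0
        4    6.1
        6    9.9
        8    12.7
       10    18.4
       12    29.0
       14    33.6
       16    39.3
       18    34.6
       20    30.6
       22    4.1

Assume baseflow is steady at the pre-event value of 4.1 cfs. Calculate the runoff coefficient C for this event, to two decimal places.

C ≈ 0.77

ΣQ_DR = 179.2 cfs; V = ΣQ_DR·Δt = 1.290 × 10^6 ft³.
Runoff depth d = V / A = 0.2571 in.
C = d / P = 0.2571 / 0.336 = 0.77.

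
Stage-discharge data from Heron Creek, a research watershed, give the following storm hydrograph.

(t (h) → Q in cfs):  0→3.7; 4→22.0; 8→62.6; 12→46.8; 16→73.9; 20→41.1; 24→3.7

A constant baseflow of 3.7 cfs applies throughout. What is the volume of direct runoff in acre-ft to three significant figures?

Direct-runoff ordinates (Q − Q_b): 0.0, 18.3, 58.9, 43.1, 70.2, 37.4, 0.0 cfs.
ΣQ_DR = 227.9 cfs.
With Δt = 4 h = 14400 s, V = ΣQ_DR · Δt = 227.9 × 14400 = 3.28 × 10^6 ft³ = 75.3 acre-ft.

V ≈ 75.3 acre-ft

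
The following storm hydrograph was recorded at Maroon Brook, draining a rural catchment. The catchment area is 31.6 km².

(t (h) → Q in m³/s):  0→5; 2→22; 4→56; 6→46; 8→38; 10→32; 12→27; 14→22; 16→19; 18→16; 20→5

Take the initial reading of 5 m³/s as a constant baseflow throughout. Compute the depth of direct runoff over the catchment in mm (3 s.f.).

Direct runoff: 0.0, 17.0, 51.0, 41.0, 33.0, 27.0, 22.0, 17.0, 14.0, 11.0, 0.0 m³/s; ΣQ_DR = 233.0 m³/s.
V = ΣQ_DR · Δt = 233.0 × 7200 s = 1.678 × 10^6 m³.
Over A = 31.6 km², depth = V / A = 53.1 mm.

d ≈ 53.1 mm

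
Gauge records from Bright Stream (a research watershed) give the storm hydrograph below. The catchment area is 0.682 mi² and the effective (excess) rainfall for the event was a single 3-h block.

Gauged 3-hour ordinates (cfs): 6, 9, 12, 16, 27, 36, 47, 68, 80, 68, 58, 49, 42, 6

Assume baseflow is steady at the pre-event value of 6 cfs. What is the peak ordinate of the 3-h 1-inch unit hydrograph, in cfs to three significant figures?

U_p ≈ 24.7 cfs

Direct runoff: 0.0, 3.0, 6.0, 10.0, 21.0, 30.0, 41.0, 62.0, 74.0, 62.0, 52.0, 43.0, 36.0, 0.0 cfs; ΣQ_DR = 440.0 cfs, peak = 74.0 cfs.
Runoff depth d = ΣQ_DR·Δt / A = 440.0 × 10800 / (0.682 mi²) = 2.999 in.
The 1-inch UH is the DRH scaled by (1 in)/d, so U_p = 74.0 × 1/2.999 = 24.7 cfs.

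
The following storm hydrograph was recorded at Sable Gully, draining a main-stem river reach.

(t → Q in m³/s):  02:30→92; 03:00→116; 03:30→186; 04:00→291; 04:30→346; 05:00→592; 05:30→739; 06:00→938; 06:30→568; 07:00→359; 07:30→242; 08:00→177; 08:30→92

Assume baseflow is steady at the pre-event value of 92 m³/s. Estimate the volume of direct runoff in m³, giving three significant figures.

V ≈ 6.38 × 10^6 m³

Direct-runoff ordinates (Q − Q_b): 0.0, 24.0, 94.0, 199.0, 254.0, 500.0, 647.0, 846.0, 476.0, 267.0, 150.0, 85.0, 0.0 m³/s.
ΣQ_DR = 3542 m³/s.
With Δt = 0.5 h = 1800 s, V = ΣQ_DR · Δt = 3542 × 1800 = 6.38 × 10^6 m³.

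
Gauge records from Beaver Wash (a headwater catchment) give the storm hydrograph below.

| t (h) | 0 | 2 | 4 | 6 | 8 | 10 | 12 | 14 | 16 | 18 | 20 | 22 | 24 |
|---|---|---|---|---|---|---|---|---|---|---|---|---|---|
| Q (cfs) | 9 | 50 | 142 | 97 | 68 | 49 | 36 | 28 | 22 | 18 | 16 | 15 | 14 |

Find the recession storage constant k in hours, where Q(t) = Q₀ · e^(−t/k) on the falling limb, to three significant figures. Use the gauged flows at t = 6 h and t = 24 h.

On the falling limb, Q drops from 97 to 14 cfs between t = 6 h and t = 24 h (Δt = 18 h).
k = −Δt / ln(Q₂/Q₁) = −18 / ln(14/97) = 9.30 h.

k ≈ 9.30 h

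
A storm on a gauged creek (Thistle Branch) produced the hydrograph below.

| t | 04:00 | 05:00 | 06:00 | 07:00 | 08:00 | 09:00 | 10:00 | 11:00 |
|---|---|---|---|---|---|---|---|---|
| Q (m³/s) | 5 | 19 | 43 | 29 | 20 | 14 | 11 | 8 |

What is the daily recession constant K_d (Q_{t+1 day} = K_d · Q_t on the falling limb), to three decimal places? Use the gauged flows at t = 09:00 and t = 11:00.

Between t = 09:00 and t = 11:00 the flow falls from 14 to 8 m³/s over 2×1 h = 2 h.
Per-interval ratio K = (8/14)^(1/2) = 0.7559; K_d = K^(24/1) = 0.001.

K_d ≈ 0.001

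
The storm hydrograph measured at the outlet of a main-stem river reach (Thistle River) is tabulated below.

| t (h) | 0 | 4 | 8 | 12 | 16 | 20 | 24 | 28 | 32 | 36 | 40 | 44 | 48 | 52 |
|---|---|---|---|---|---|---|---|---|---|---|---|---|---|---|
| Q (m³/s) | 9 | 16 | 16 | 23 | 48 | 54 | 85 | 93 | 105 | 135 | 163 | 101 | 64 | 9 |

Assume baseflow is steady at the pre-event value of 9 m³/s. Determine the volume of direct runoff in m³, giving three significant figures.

Direct-runoff ordinates (Q − Q_b): 0.0, 7.0, 7.0, 14.0, 39.0, 45.0, 76.0, 84.0, 96.0, 126.0, 154.0, 92.0, 55.0, 0.0 m³/s.
ΣQ_DR = 795.0 m³/s.
With Δt = 4 h = 14400 s, V = ΣQ_DR · Δt = 795.0 × 14400 = 1.14 × 10^7 m³.

V ≈ 1.14 × 10^7 m³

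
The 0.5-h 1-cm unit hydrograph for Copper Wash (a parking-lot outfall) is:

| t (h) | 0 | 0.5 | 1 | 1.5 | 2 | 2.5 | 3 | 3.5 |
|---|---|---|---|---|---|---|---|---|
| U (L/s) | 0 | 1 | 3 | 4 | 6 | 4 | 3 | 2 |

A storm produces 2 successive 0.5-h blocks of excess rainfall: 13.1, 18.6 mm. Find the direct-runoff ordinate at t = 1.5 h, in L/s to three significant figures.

By discrete convolution, Q_j = Σ (P_i / 10 mm) · U_{j−i}.
At t = 1.5 h (j=3): Q = (13.1/10)·4 + (18.6/10)·3 = 10.8 L/s.

Q ≈ 10.8 L/s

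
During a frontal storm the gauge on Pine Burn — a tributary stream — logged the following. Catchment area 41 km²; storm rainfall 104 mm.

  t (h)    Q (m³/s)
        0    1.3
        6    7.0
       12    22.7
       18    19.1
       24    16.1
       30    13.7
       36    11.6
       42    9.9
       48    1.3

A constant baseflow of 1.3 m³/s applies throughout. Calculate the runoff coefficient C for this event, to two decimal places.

ΣQ_DR = 91.00 m³/s; V = ΣQ_DR·Δt = 1.966 × 10^6 m³.
Runoff depth d = V / A = 47.94 mm.
C = d / P = 47.94 / 104 = 0.46.

C ≈ 0.46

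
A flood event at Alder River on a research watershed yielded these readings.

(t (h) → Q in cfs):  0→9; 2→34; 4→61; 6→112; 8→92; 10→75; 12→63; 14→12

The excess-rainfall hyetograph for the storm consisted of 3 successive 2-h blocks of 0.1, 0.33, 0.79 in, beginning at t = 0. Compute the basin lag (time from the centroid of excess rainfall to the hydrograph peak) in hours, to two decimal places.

t_L ≈ 1.87 h

Centroid of excess rainfall: t_c = Σ P_i·t̄_i / ΣP_i = 4.1311 h (block centres at 1, 3, 5 h).
Hydrograph peak occurs at t = 6 h, so basin lag t_L = 6 − 4.1311 = 1.87 h.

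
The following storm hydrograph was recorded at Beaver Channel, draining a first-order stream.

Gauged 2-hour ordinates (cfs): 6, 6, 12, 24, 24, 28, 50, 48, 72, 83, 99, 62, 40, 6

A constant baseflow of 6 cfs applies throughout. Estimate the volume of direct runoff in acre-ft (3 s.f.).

V ≈ 78.7 acre-ft

Direct-runoff ordinates (Q − Q_b): 0.0, 0.0, 6.0, 18.0, 18.0, 22.0, 44.0, 42.0, 66.0, 77.0, 93.0, 56.0, 34.0, 0.0 cfs.
ΣQ_DR = 476.0 cfs.
With Δt = 2 h = 7200 s, V = ΣQ_DR · Δt = 476.0 × 7200 = 3.43 × 10^6 ft³ = 78.7 acre-ft.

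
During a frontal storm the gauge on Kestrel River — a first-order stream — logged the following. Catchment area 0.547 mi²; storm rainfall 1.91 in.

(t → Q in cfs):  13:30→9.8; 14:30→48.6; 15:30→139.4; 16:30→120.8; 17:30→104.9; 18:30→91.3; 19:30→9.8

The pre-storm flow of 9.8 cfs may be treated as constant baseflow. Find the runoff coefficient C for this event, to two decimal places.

C ≈ 0.68

ΣQ_DR = 456.0 cfs; V = ΣQ_DR·Δt = 1.642 × 10^6 ft³.
Runoff depth d = V / A = 1.292 in.
C = d / P = 1.292 / 1.91 = 0.68.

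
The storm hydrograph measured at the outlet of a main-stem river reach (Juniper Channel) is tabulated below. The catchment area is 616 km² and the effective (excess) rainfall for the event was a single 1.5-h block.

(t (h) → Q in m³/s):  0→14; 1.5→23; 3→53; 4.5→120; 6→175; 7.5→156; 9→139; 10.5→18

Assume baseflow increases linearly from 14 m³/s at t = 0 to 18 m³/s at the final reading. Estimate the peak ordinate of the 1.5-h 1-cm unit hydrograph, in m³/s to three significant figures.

U_p ≈ 318 m³/s

Direct runoff: 0.00, 8.43, 37.86, 104.29, 158.71, 139.14, 121.57, 0.00 m³/s; ΣQ_DR = 570.0 m³/s, peak = 158.71 m³/s.
Runoff depth d = ΣQ_DR·Δt / A = 570.0 × 5400 / (616 km²) = 4.997 mm.
The 1-cm UH is the DRH scaled by (10 mm)/d, so U_p = 158.71 × 10/4.997 = 318 m³/s.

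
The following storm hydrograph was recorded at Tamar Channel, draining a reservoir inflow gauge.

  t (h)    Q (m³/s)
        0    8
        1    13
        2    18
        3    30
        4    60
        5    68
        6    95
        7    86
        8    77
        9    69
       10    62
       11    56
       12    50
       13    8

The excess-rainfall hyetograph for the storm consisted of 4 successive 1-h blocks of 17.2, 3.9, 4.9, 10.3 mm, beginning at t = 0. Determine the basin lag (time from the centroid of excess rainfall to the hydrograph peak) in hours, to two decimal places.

Centroid of excess rainfall: t_c = Σ P_i·t̄_i / ΣP_i = 1.7287 h (block centres at 0.5, 1.5, 2.5, 3.5 h).
Hydrograph peak occurs at t = 6 h, so basin lag t_L = 6 − 1.7287 = 4.27 h.

t_L ≈ 4.27 h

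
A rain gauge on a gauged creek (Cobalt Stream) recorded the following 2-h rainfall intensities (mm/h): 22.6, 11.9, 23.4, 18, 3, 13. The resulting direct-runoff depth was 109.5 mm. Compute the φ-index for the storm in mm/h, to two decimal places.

φ ≈ 6.83 mm/h

Only the 5 blocks with intensity above φ contribute runoff: 22.6, 11.9, 23.4, 18, 13 mm/h.
Σ(I−φ)·Δt = d  ⇒  (22.6+11.9+23.4+18+13 − 5φ)·2 = 109.5
φ = (88.90 − 109.5/2) / 5 = 6.83 mm/h.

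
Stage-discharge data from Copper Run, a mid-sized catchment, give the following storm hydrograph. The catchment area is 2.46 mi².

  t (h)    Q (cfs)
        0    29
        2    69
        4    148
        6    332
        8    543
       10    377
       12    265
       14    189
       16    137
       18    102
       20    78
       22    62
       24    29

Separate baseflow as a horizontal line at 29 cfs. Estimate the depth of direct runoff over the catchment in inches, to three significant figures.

d ≈ 2.50 in

Direct runoff: 0.0, 40.0, 119.0, 303.0, 514.0, 348.0, 236.0, 160.0, 108.0, 73.0, 49.0, 33.0, 0.0 cfs; ΣQ_DR = 1983 cfs.
V = ΣQ_DR · Δt = 1983 × 7200 s = 1.428 × 10^7 ft³.
Over A = 2.46 mi², depth = V / A = 2.50 in.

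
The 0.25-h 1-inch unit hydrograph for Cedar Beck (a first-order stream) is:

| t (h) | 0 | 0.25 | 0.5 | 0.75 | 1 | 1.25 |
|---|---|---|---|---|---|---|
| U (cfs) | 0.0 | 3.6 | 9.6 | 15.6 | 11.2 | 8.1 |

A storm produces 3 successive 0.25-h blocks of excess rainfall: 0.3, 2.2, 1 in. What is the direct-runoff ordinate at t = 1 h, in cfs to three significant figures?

Q ≈ 47.3 cfs

By discrete convolution, Q_j = Σ (P_i / 1 in) · U_{j−i}.
At t = 1 h (j=4): Q = (0.3/1)·11.2 + (2.2/1)·15.6 + (1/1)·9.6 = 47.3 cfs.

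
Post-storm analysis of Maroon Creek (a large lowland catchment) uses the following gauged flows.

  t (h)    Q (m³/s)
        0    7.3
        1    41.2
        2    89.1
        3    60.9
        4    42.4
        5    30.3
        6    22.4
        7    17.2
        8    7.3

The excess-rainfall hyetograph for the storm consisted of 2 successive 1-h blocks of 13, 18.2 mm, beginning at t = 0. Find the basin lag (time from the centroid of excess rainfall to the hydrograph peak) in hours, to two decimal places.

Centroid of excess rainfall: t_c = Σ P_i·t̄_i / ΣP_i = 1.0833 h (block centres at 0.5, 1.5 h).
Hydrograph peak occurs at t = 2 h, so basin lag t_L = 2 − 1.0833 = 0.92 h.

t_L ≈ 0.92 h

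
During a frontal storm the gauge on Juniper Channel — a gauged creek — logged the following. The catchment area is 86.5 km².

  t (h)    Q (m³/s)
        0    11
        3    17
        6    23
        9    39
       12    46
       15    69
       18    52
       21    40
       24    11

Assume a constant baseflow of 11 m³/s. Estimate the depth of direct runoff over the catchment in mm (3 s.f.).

d ≈ 26.1 mm

Direct runoff: 0.0, 6.0, 12.0, 28.0, 35.0, 58.0, 41.0, 29.0, 0.0 m³/s; ΣQ_DR = 209.0 m³/s.
V = ΣQ_DR · Δt = 209.0 × 10800 s = 2.257 × 10^6 m³.
Over A = 86.5 km², depth = V / A = 26.1 mm.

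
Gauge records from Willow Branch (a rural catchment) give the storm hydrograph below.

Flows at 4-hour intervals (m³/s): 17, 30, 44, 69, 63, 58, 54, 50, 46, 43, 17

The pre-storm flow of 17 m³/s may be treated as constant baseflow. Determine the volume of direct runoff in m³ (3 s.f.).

Direct-runoff ordinates (Q − Q_b): 0.0, 13.0, 27.0, 52.0, 46.0, 41.0, 37.0, 33.0, 29.0, 26.0, 0.0 m³/s.
ΣQ_DR = 304.0 m³/s.
With Δt = 4 h = 14400 s, V = ΣQ_DR · Δt = 304.0 × 14400 = 4.38 × 10^6 m³.

V ≈ 4.38 × 10^6 m³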